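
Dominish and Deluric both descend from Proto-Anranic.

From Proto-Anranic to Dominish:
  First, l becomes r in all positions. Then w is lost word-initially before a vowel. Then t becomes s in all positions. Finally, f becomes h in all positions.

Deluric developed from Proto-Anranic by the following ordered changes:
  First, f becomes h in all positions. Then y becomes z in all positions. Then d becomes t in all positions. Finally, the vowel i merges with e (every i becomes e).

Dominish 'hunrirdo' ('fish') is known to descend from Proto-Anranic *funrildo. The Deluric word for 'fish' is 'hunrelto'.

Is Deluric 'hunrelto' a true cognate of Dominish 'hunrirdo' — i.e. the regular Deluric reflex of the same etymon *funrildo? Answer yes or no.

Derive the expected Deluric reflex of *funrildo:
Deluric: *funrildo
  funrildo → hunrildo   [unconditioned shift]
  hunrildo (rule 2 does not apply)
  hunrildo → hunrilto   [unconditioned shift]
  hunrilto → hunrelto   [vowel merger]
  giving Deluric hunrelto.
Deluric 'hunrelto' matches the regular reflex exactly, so the pair is cognate.

yes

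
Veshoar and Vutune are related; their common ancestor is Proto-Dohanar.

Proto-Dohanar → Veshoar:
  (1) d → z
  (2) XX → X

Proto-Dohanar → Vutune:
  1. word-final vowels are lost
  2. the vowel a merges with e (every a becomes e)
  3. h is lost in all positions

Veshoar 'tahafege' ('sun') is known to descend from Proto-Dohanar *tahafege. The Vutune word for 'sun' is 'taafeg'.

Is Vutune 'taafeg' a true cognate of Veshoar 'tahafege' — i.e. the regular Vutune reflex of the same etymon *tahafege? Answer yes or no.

no

Derive the expected Vutune reflex of *tahafege:
Vutune: start from *tahafege.
  rule 1 (apocope): tahafege → tahafeg
  rule 2 (vowel merger): tahafeg → tehefeg
  rule 3 (h-loss): tehefeg → teefeg
  ⇒ Vutune teefeg
The regular Vutune reflex would be 'teefeg', but the attested form is 'taafeg'. The correspondence is irregular, so they are not cognates (the Vutune form has a different source).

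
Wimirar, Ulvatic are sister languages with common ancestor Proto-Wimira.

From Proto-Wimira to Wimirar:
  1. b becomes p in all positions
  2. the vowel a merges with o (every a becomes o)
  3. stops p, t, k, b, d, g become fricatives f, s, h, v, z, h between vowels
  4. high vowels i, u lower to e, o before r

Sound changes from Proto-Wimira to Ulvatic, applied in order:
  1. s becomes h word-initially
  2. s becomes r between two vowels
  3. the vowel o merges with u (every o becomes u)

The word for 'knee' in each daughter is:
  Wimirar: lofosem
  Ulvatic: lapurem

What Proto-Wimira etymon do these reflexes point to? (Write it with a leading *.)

Position 4: Wimirar has o, Ulvatic has u. Taking the neighbouring segments as reconstructed: Wimirar o could go back to *a or *o; Ulvatic u could go back to *o or *u — the one source consistent with every daughter is *o.
Position 3: Wimirar has f, Ulvatic has p. Ulvatic preserves p here (none of its changes turn any other segment into p), so the proto-segment is *p.
This points to *laposem. Verify forward in each daughter:
Wimirar: *laposem
  laposem (rule 1 does not apply)
  laposem → loposem   [vowel merger]
  loposem → lofosem   [intervocalic lenition]
  lofosem (rule 4 does not apply)
  giving Wimirar lofosem.
Ulvatic: *laposem > laporem > lapurem  (by rhotacism, vowel merger)
*laposem is the unique common source.

*laposem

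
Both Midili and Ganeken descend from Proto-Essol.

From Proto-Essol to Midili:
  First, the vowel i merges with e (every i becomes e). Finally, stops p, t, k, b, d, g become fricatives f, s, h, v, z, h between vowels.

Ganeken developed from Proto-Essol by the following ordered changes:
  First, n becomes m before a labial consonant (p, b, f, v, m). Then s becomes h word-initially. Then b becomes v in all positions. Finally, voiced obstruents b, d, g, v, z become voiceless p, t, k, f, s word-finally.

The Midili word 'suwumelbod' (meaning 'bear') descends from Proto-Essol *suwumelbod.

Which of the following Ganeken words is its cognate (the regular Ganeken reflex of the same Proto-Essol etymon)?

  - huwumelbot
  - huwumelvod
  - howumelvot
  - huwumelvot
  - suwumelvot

huwumelvot

Ganeken: *suwumelbod
  suwumelbod (rule 1 does not apply)
  suwumelbod → huwumelbod   [debuccalisation]
  huwumelbod → huwumelvod   [unconditioned shift]
  huwumelvod → huwumelvot   [final devoicing]
  giving Ganeken huwumelvot.
The other candidates each miss or misapply at least one Ganeken change.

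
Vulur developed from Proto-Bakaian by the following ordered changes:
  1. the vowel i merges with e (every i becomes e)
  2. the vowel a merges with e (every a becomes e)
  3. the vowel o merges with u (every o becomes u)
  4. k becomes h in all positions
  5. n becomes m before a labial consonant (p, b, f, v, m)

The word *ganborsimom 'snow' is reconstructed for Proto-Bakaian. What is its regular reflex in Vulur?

gembursemum

Vulur: start from *ganborsimom.
  rule 1 (vowel merger): ganborsimom → ganborsemom
  rule 2 (vowel merger): ganborsemom → genborsemom
  rule 3 (vowel merger): genborsemom → genbursemum
  rule 4: no change — genbursemum
  rule 5 (nasal place assimilation): genbursemum → gembursemum
  ⇒ Vulur gembursemum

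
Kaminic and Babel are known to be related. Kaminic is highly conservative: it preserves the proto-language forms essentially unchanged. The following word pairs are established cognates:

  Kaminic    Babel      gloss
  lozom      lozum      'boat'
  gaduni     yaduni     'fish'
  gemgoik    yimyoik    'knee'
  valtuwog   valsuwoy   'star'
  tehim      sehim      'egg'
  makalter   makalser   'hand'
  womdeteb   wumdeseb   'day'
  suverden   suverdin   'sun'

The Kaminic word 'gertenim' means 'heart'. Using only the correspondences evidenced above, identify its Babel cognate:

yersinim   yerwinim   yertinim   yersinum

yersinim

gemgoik ~ yimyoik — Kaminic g corresponds to Babel y word-initially before a front vowel.
makalter ~ makalser — Kaminic t corresponds to Babel s after a consonant, before a front vowel.
suverden ~ suverdin — Kaminic e corresponds to Babel i after a consonant, before a nasal.
Applying these to Kaminic 'gertenim':
  gertenim → yertenim   (g→y word-initially before a front vowel)
  yertenim → yersenim   (t→s after a consonant, before a front vowel)
  yersenim → yersinim   (e→i after a consonant, before a nasal)
So the Babel cognate is 'yersinim'.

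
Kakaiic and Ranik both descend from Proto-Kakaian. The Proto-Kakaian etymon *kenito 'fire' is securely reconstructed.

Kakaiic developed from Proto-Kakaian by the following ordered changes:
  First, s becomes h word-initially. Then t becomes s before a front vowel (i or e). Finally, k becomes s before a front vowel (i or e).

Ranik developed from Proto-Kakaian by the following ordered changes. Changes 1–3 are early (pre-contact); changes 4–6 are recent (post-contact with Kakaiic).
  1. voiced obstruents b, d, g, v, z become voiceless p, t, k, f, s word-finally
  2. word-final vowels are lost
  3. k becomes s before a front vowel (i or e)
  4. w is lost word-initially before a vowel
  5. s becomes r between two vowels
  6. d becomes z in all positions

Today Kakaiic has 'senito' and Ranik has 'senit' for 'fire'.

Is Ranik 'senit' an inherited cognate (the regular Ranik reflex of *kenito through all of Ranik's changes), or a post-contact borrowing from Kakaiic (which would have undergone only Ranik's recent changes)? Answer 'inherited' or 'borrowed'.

inherited

If inherited, *kenito would pass through all of Ranik's changes:
Ranik: start from *kenito.
  rule 1: no change — kenito
  rule 2 (apocope): kenito → kenit
  rule 3 (palatalisation): kenit → senit
  rule 4: no change — senit
  rule 5: no change — senit
  rule 6: no change — senit
  ⇒ Ranik senit
If borrowed from Kakaiic 'senito' after the early changes, it would undergo only the recent ones:
  rule 4 (glide loss): no change (senito)
  rule 5 (rhotacism): no change (senito)
  rule 6 (unconditioned shift): no change (senito)
  ⇒ as a loan: senito
Ranik 'senit' matches the inherited outcome exactly, so it is an inherited cognate, not a loan.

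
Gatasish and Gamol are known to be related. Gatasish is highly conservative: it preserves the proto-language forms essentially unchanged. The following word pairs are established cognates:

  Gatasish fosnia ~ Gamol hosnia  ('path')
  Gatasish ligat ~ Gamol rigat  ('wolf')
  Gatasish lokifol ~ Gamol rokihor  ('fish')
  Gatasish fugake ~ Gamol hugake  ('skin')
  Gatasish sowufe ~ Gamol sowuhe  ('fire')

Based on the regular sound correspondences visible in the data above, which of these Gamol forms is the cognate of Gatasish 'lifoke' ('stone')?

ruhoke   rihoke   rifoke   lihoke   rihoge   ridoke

rihoke

ligat ~ rigat — Gatasish l corresponds to Gamol r word-initially before a front vowel.
lokifol ~ rokihor — Gatasish f corresponds to Gamol h between vowels (before a back vowel).
Applying these to Gatasish 'lifoke':
  lifoke → rifoke   (l→r word-initially before a front vowel)
  rifoke → rihoke   (f→h between vowels (before a back vowel))
So the Gamol cognate is 'rihoke'.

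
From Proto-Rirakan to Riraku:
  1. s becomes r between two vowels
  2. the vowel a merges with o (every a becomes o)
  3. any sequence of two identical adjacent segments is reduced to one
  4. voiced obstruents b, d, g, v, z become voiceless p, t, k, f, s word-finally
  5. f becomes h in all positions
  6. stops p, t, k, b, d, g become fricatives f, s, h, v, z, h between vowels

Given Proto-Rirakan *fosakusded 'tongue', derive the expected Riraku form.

Riraku: start from *fosakusded.
  rule 1 (rhotacism): fosakusded → forakusded
  rule 2 (vowel merger): forakusded → forokusded
  rule 3: no change — forokusded
  rule 4 (final devoicing): forokusded → forokusdet
  rule 5 (unconditioned shift): forokusdet → horokusdet
  rule 6 (intervocalic lenition): horokusdet → horohusdet
  ⇒ Riraku horohusdet

horohusdet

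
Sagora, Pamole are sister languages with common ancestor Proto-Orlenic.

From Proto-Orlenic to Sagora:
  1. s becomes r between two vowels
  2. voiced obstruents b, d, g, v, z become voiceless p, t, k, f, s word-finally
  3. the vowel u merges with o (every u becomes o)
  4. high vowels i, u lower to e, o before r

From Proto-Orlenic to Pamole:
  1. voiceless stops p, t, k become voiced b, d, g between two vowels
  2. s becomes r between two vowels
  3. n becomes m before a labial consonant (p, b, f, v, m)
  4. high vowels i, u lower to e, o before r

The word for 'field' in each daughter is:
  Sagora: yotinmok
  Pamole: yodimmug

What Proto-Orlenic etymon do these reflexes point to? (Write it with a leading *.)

Position 5: Sagora has n, Pamole has m. Sagora preserves n here (none of its changes turn any other segment into n), so the proto-segment is *n.
Position 3: Sagora has t, Pamole has d. Taking the neighbouring segments as reconstructed: Sagora t can only go back to *t; Pamole d could go back to *t or *d — the one source consistent with every daughter is *t.
Continuing position by position gives *yotinmug; check it forward:
Sagora: *yotinmug
  yotinmug (rule 1 does not apply)
  yotinmug → yotinmuk   [final devoicing]
  yotinmuk → yotinmok   [vowel merger]
  yotinmok (rule 4 does not apply)
  giving Sagora yotinmok.
Pamole: *yotinmug > yodinmug > yodimmug  (by intervocalic voicing, nasal place assimilation)
Only *yotinmug yields all of Sagora yotinmok, Pamole yodimmug.

*yotinmug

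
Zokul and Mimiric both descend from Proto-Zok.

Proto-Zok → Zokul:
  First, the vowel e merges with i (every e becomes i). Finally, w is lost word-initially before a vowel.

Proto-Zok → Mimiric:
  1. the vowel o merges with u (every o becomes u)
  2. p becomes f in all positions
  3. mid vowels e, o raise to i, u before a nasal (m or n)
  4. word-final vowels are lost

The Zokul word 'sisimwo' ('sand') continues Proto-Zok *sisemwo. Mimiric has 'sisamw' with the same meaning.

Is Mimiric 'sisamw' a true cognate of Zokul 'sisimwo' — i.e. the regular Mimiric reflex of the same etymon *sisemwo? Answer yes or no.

Derive the expected Mimiric reflex of *sisemwo:
Mimiric: *sisemwo > sisemwu > sisimwu > sisimw  (by vowel merger, pre-nasal raising, apocope)
The regular Mimiric reflex would be 'sisimw', but the attested form is 'sisamw'. The correspondence is irregular, so they are not cognates (the Mimiric form has a different source).

no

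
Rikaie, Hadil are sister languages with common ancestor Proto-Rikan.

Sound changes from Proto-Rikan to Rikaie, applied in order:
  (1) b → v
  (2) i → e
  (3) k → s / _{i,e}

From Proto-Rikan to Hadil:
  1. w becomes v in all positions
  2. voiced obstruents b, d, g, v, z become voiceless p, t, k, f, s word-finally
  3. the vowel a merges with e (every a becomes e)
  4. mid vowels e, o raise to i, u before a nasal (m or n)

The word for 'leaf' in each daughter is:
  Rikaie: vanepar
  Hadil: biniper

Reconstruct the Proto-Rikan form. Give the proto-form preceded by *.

Position 4: Rikaie has e, Hadil has i. Taking the neighbouring segments as reconstructed: Rikaie e could go back to *e or *i; Hadil i can only go back to *i — the one source consistent with every daughter is *i.
Position 6: Rikaie has a, Hadil has e. Rikaie preserves a here (none of its changes turn any other segment into a), so the proto-segment is *a.
Position 1: Rikaie has v, Hadil has b. Hadil preserves b here (none of its changes turn any other segment into b), so the proto-segment is *b.
This points to *banipar. Verify forward in each daughter:
Rikaie: *banipar
  banipar → vanipar   [unconditioned shift]
  vanipar → vanepar   [vowel merger]
  vanepar (rule 3 does not apply)
  giving Rikaie vanepar.
Hadil: *banipar
  banipar (rule 1 does not apply)
  banipar (rule 2 does not apply)
  banipar → beniper   [vowel merger]
  beniper → biniper   [pre-nasal raising]
  giving Hadil biniper.
*banipar is the unique common source.

*banipar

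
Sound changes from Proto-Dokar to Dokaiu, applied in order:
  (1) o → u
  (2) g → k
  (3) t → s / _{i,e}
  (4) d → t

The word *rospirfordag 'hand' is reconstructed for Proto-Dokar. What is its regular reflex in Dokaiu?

Dokaiu: start from *rospirfordag.
  rule 1 (vowel merger): rospirfordag → ruspirfurdag
  rule 2 (unconditioned shift): ruspirfurdag → ruspirfurdak
  rule 3: no change — ruspirfurdak
  rule 4 (unconditioned shift): ruspirfurdak → ruspirfurtak
  ⇒ Dokaiu ruspirfurtak

ruspirfurtak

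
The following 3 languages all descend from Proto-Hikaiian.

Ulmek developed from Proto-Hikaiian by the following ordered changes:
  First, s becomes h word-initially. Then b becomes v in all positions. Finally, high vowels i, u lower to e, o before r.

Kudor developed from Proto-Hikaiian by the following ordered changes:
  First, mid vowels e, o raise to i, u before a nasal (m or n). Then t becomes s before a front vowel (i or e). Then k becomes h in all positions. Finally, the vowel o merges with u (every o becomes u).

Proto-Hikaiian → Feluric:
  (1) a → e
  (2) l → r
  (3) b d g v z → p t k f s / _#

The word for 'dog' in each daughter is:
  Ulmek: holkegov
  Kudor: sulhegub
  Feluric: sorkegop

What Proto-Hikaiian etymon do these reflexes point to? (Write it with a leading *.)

Position 7: Ulmek has o, Kudor has u, Feluric has o. Feluric preserves o here (none of its changes turn any other segment into o), so the proto-segment is *o.
Position 1: Ulmek has h, Kudor has s, Feluric has s. Taking the neighbouring segments as reconstructed: Ulmek h could go back to *s or *h; Kudor s can only go back to *s; Feluric s can only go back to *s — the one source consistent with every daughter is *s.
This points to *solkegob. Verify forward in each daughter:
Ulmek: start from *solkegob.
  rule 1 (debuccalisation): solkegob → holkegob
  rule 2 (unconditioned shift): holkegob → holkegov
  rule 3: no change — holkegov
  ⇒ Ulmek holkegov
Kudor: start from *solkegob.
  rule 1: no change — solkegob
  rule 2: no change — solkegob
  rule 3 (unconditioned shift): solkegob → solhegob
  rule 4 (vowel merger): solhegob → sulhegub
  ⇒ Kudor sulhegub
Feluric: start from *solkegob.
  rule 1: no change — solkegob
  rule 2 (unconditioned shift): solkegob → sorkegob
  rule 3 (final devoicing): sorkegob → sorkegop
  ⇒ Feluric sorkegop
No other proto-form is consistent with every reflex, so the reconstruction is *solkegob.

*solkegob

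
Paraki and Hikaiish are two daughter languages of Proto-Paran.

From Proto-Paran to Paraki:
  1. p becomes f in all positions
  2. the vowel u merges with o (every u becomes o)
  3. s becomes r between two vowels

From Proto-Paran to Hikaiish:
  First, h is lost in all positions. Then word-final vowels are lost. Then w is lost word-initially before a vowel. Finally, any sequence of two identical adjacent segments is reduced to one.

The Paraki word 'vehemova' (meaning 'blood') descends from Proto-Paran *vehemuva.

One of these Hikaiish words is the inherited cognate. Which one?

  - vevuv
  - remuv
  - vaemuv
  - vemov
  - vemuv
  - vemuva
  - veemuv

Hikaiish: *vehemuva
  vehemuva → veemuva   [h-loss]
  veemuva → veemuv   [apocope]
  veemuv (rule 3 does not apply)
  veemuv → vemuv   [degemination]
  giving Hikaiish vemuv.

vemuv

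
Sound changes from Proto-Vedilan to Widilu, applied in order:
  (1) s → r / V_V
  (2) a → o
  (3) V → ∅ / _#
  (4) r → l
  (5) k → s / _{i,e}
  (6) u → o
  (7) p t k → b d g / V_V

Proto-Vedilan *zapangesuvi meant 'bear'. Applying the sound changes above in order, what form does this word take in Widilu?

Widilu: start from *zapangesuvi.
  rule 1 (rhotacism): zapangesuvi → zapangeruvi
  rule 2 (vowel merger): zapangeruvi → zopongeruvi
  rule 3 (apocope): zopongeruvi → zopongeruv
  rule 4 (unconditioned shift): zopongeruv → zopongeluv
  rule 5: no change — zopongeluv
  rule 6 (vowel merger): zopongeluv → zopongelov
  rule 7 (intervocalic voicing): zopongelov → zobongelov
  ⇒ Widilu zobongelov

zobongelov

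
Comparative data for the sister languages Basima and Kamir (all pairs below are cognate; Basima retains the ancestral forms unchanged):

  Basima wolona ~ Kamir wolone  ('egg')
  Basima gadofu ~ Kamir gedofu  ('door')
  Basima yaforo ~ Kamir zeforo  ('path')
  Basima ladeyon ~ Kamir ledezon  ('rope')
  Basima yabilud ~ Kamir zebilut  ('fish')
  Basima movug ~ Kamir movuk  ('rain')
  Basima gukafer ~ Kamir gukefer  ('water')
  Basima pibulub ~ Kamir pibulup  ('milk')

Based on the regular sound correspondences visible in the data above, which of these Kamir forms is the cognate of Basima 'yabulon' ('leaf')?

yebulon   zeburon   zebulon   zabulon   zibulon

zebulon

yaforo ~ zeforo, yabilud ~ zebilut — Basima y corresponds to Kamir z word-initially before a back vowel.
yabilud ~ zebilut — Basima a corresponds to Kamir e after a consonant, before a labial obstruent.
Applying these to Basima 'yabulon':
  yabulon → zabulon   (y→z word-initially before a back vowel)
  zabulon → zebulon   (a→e after a consonant, before a labial obstruent)
So the Kamir cognate is 'zebulon'.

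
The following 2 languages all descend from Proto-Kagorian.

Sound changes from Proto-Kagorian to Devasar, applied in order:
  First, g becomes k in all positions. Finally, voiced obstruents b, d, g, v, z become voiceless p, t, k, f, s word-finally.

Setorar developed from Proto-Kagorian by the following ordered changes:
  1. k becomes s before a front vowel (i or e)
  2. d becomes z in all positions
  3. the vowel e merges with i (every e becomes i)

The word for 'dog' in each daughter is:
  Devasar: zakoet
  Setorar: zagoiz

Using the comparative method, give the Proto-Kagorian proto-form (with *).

*zagoed

Position 6: Devasar has t, Setorar has z. Taking the neighbouring segments as reconstructed: Devasar t could go back to *t or *d; Setorar z could go back to *d or *z — the one source consistent with every daughter is *d.
Position 5: Devasar has e, Setorar has i. Devasar preserves e here (none of its changes turn any other segment into e), so the proto-segment is *e.
Position 3: Devasar has k, Setorar has g. Setorar preserves g here (none of its changes turn any other segment into g), so the proto-segment is *g.
Continuing position by position gives *zagoed; check it forward:
Devasar: *zagoed
  zagoed → zakoed   [unconditioned shift]
  zakoed → zakoet   [final devoicing]
  giving Devasar zakoet.
Setorar: *zagoed
  zagoed (rule 1 does not apply)
  zagoed → zagoez   [unconditioned shift]
  zagoez → zagoiz   [vowel merger]
  giving Setorar zagoiz.
No other proto-form is consistent with every reflex, so the reconstruction is *zagoed.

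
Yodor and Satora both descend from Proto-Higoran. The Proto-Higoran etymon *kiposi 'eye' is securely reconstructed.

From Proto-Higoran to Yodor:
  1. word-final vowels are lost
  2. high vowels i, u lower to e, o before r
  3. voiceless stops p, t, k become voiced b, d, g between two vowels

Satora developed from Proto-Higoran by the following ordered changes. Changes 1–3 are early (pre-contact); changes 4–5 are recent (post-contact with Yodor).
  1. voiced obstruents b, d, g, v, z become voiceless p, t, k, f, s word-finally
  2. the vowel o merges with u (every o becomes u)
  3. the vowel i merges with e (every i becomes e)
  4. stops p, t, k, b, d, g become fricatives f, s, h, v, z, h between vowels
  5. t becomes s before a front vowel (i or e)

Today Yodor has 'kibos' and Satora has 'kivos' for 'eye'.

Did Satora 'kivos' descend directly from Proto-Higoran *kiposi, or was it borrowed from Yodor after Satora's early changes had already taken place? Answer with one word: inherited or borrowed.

borrowed

If inherited, *kiposi would pass through all of Satora's changes:
Satora: *kiposi
  kiposi (rule 1 does not apply)
  kiposi → kipusi   [vowel merger]
  kipusi → kepuse   [vowel merger]
  kepuse → kefuse   [intervocalic lenition]
  kefuse (rule 5 does not apply)
  giving Satora kefuse.
If borrowed from Yodor 'kibos' after the early changes, it would undergo only the recent ones:
  rule 4 (intervocalic lenition): kibos → kivos
  rule 5 (palatalisation): no change (kivos)
  ⇒ as a loan: kivos
Satora 'kivos' matches the loan outcome 'kivos', not the inherited 'kefuse' — it skipped the early Satora changes, so it was borrowed from Yodor.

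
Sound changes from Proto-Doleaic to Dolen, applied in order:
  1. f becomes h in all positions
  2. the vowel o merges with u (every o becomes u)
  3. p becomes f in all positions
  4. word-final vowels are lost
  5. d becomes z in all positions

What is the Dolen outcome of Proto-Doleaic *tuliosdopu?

tuliuszuf

Dolen: *tuliosdopu > tuliusdupu > tuliusdufu > tuliusduf > tuliuszuf  (by vowel merger, unconditioned shift, apocope, unconditioned shift)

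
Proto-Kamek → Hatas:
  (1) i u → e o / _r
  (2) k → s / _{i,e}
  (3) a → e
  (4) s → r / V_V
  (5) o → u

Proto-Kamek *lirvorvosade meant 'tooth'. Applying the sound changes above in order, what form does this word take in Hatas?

lervurvurede

Hatas: *lirvorvosade > lervorvosade > lervorvosede > lervorvorede > lervurvurede  (by pre-rhotic lowering, vowel merger, rhotacism, vowel merger)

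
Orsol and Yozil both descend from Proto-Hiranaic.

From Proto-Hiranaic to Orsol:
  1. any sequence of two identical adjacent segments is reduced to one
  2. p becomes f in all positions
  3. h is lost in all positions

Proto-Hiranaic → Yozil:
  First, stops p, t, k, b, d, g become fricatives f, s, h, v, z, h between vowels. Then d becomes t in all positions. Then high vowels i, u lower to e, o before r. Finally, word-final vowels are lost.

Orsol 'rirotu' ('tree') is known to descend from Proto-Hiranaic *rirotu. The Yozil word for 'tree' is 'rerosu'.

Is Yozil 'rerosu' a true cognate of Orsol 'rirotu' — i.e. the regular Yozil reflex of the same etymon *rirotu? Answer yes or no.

no

Derive the expected Yozil reflex of *rirotu:
Yozil: *rirotu > rirosu > rerosu > reros  (by intervocalic lenition, pre-rhotic lowering, apocope)
The regular Yozil reflex would be 'reros', but the attested form is 'rerosu'. The correspondence is irregular, so they are not cognates (the Yozil form has a different source).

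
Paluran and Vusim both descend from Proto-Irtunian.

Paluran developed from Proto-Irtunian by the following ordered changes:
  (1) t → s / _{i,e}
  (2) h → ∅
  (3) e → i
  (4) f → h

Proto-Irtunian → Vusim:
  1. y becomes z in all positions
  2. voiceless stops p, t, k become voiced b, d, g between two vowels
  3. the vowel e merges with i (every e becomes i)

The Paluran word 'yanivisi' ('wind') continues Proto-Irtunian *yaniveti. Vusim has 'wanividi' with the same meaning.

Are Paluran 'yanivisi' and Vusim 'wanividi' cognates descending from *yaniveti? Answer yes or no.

no

Derive the expected Vusim reflex of *yaniveti:
Vusim: start from *yaniveti.
  rule 1 (unconditioned shift): yaniveti → zaniveti
  rule 2 (intervocalic voicing): zaniveti → zanivedi
  rule 3 (vowel merger): zanivedi → zanividi
  ⇒ Vusim zanividi
The regular Vusim reflex would be 'zanividi', but the attested form is 'wanividi'. The correspondence is irregular, so they are not cognates (the Vusim form has a different source).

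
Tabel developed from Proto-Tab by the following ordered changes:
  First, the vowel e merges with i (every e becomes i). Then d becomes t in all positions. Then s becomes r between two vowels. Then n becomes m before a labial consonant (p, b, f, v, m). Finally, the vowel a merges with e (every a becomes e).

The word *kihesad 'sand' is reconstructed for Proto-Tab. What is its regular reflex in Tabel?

kihiret

Tabel: *kihesad > kihisad > kihisat > kihirat > kihiret  (by vowel merger, unconditioned shift, rhotacism, vowel merger)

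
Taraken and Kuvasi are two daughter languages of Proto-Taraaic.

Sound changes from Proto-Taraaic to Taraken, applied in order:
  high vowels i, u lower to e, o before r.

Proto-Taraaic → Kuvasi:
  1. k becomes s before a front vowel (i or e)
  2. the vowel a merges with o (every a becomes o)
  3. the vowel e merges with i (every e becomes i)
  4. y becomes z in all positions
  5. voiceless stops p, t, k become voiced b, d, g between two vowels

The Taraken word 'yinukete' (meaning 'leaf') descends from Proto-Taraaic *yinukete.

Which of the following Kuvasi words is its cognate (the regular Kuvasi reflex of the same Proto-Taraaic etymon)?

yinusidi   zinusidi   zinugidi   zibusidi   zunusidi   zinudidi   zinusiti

Kuvasi: start from *yinukete.
  rule 1 (palatalisation): yinukete → yinusete
  rule 2: no change — yinusete
  rule 3 (vowel merger): yinusete → yinusiti
  rule 4 (unconditioned shift): yinusiti → zinusiti
  rule 5 (intervocalic voicing): zinusiti → zinusidi
  ⇒ Kuvasi zinusidi
The other candidates each miss or misapply at least one Kuvasi change.

zinusidi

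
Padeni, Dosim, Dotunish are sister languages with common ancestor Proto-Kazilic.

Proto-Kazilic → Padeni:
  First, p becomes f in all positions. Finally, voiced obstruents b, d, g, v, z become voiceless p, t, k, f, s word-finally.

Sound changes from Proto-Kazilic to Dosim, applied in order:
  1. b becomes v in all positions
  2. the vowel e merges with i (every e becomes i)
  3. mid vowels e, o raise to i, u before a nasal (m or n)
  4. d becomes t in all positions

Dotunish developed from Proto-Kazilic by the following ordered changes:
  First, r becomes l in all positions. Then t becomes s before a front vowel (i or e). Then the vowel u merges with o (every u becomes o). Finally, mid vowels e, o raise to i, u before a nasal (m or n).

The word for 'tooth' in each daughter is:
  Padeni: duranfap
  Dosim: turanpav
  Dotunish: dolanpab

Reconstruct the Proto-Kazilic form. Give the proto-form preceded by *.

*duranpab

Position 1: Padeni has d, Dosim has t, Dotunish has d. Padeni preserves d here (none of its changes turn any other segment into d), so the proto-segment is *d.
Position 2: Padeni has u, Dosim has u, Dotunish has o. Padeni preserves u here (none of its changes turn any other segment into u), so the proto-segment is *u.
Position 8: Padeni has p, Dosim has v, Dotunish has b. Dotunish preserves b here (none of its changes turn any other segment into b), so the proto-segment is *b.
Verify the candidate proto-form against each daughter:
Padeni: start from *duranpab.
  rule 1 (unconditioned shift): duranpab → duranfab
  rule 2 (final devoicing): duranfab → duranfap
  ⇒ Padeni duranfap
Dosim: *duranpab
  duranpab → duranpav   [unconditioned shift]
  duranpav (rule 2 does not apply)
  duranpav (rule 3 does not apply)
  duranpav → turanpav   [unconditioned shift]
  giving Dosim turanpav.
Dotunish: *duranpab
  duranpab → dulanpab   [unconditioned shift]
  dulanpab (rule 2 does not apply)
  dulanpab → dolanpab   [vowel merger]
  dolanpab (rule 4 does not apply)
  giving Dotunish dolanpab.
No other proto-form is consistent with every reflex, so the reconstruction is *duranpab.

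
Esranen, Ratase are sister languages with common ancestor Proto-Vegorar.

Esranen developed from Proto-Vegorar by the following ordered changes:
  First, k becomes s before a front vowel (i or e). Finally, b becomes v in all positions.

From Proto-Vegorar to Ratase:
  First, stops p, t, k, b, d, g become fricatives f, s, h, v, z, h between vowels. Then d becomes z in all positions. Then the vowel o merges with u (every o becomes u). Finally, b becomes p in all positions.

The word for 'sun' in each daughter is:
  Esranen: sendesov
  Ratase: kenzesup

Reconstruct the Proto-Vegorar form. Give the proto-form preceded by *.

*kendesob

Position 8: Esranen has v, Ratase has p. Taking the neighbouring segments as reconstructed: Esranen v could go back to *b or *v; Ratase p could go back to *p or *b — the one source consistent with every daughter is *b.
Position 4: Esranen has d, Ratase has z. Esranen preserves d here (none of its changes turn any other segment into d), so the proto-segment is *d.
Position 7: Esranen has o, Ratase has u. Esranen preserves o here (none of its changes turn any other segment into o), so the proto-segment is *o.
This points to *kendesob. Verify forward in each daughter:
Esranen: *kendesob
  kendesob → sendesob   [palatalisation]
  sendesob → sendesov   [unconditioned shift]
  giving Esranen sendesov.
Ratase: *kendesob > kenzesob > kenzesub > kenzesup  (by unconditioned shift, vowel merger, unconditioned shift)
Only *kendesob yields all of Esranen sendesov, Ratase kenzesup.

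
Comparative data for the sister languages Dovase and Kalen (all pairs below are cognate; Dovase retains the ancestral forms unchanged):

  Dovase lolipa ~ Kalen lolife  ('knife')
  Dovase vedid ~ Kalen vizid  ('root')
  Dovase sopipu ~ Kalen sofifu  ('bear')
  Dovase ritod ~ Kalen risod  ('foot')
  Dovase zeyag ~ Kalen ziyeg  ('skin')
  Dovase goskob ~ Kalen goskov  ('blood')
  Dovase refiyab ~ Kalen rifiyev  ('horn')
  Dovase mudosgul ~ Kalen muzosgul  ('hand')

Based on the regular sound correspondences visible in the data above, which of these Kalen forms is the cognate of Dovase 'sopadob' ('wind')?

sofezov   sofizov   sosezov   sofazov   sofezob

lolipa ~ lolife — Dovase p corresponds to Kalen f between vowels (before a back vowel).
zeyag ~ ziyeg — Dovase a corresponds to Kalen e after a consonant, before a consonant other than r, m, n, p, b, f, v.
mudosgul ~ muzosgul — Dovase d corresponds to Kalen z between vowels (before a back vowel).
goskob ~ goskov, refiyab ~ rifiyev — Dovase b corresponds to Kalen v word-finally.
Applying these to Dovase 'sopadob':
  sopadob → sofadob   (p→f between vowels (before a back vowel))
  sofadob → sofedob   (a→e after a consonant, before a consonant other than r, m, n, p, b, f, v)
  sofedob → sofezob   (d→z between vowels (before a back vowel))
  sofezob → sofezov   (b→v word-finally)
So the Kalen cognate is 'sofezov'.

sofezov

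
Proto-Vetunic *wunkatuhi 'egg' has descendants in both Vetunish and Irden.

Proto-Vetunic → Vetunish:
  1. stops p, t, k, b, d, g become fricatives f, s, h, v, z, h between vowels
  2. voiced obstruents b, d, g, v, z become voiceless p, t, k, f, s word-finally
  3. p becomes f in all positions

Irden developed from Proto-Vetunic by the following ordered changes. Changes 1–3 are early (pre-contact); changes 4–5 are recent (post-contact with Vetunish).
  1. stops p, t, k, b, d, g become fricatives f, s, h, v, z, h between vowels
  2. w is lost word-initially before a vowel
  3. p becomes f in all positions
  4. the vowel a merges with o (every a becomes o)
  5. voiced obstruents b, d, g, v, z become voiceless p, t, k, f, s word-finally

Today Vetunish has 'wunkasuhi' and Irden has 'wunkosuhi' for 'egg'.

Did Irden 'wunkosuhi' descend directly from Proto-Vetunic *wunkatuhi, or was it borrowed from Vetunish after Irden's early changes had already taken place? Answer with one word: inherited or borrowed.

borrowed

If inherited, *wunkatuhi would pass through all of Irden's changes:
Irden: *wunkatuhi
  wunkatuhi → wunkasuhi   [intervocalic lenition]
  wunkasuhi → unkasuhi   [glide loss]
  unkasuhi (rule 3 does not apply)
  unkasuhi → unkosuhi   [vowel merger]
  unkosuhi (rule 5 does not apply)
  giving Irden unkosuhi.
If borrowed from Vetunish 'wunkasuhi' after the early changes, it would undergo only the recent ones:
  rule 4 (vowel merger): wunkasuhi → wunkosuhi
  rule 5 (final devoicing): no change (wunkosuhi)
  ⇒ as a loan: wunkosuhi
Irden 'wunkosuhi' matches the loan outcome 'wunkosuhi', not the inherited 'unkosuhi' — it skipped the early Irden changes, so it was borrowed from Vetunish.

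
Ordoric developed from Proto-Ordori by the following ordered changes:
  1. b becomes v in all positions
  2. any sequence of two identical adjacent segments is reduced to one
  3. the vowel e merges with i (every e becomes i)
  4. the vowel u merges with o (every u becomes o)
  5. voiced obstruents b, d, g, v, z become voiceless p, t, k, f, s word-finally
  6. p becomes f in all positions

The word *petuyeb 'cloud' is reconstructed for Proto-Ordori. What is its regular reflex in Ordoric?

Ordoric: *petuyeb > petuyev > pituyiv > pitoyiv > pitoyif > fitoyif  (by unconditioned shift, vowel merger, vowel merger, final devoicing, unconditioned shift)

fitoyif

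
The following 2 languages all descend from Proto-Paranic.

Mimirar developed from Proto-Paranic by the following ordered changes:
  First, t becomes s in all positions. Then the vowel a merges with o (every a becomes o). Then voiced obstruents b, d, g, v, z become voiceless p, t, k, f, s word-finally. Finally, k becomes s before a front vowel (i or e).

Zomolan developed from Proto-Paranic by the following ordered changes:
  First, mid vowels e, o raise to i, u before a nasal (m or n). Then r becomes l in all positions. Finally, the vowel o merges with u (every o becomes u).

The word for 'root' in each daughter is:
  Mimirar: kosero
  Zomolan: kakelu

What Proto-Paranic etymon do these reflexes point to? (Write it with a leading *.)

Position 3: Mimirar has s, Zomolan has k. Zomolan preserves k here (none of its changes turn any other segment into k), so the proto-segment is *k.
Position 5: Mimirar has r, Zomolan has l. Mimirar preserves r here (none of its changes turn any other segment into r), so the proto-segment is *r.
Verify the candidate proto-form against each daughter:
Mimirar: *kakero
  kakero (rule 1 does not apply)
  kakero → kokero   [vowel merger]
  kokero (rule 3 does not apply)
  kokero → kosero   [palatalisation]
  giving Mimirar kosero.
Zomolan: *kakero
  kakero (rule 1 does not apply)
  kakero → kakelo   [unconditioned shift]
  kakelo → kakelu   [vowel merger]
  giving Zomolan kakelu.
Only *kakero yields all of Mimirar kosero, Zomolan kakelu.

*kakero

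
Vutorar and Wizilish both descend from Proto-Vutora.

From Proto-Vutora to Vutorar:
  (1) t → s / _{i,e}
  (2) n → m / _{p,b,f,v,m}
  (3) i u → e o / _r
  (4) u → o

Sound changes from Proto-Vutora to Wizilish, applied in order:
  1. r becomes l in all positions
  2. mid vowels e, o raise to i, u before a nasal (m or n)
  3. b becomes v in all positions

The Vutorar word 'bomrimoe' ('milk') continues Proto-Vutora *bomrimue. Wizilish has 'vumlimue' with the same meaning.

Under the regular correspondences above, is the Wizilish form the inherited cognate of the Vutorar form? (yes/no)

yes

Derive the expected Wizilish reflex of *bomrimue:
Wizilish: *bomrimue > bomlimue > bumlimue > vumlimue  (by unconditioned shift, pre-nasal raising, unconditioned shift)
Wizilish 'vumlimue' matches the regular reflex exactly, so the pair is cognate.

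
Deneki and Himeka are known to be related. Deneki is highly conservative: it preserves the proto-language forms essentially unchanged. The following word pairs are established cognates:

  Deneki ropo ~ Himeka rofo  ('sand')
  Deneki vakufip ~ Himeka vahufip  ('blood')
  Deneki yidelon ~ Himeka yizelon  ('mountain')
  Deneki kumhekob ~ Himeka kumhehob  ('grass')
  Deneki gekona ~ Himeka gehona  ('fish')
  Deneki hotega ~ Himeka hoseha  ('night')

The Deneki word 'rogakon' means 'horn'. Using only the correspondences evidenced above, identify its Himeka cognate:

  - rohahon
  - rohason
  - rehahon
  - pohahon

rohahon

hotega ~ hoseha — Deneki g corresponds to Himeka h between vowels (before a back vowel).
kumhekob ~ kumhehob, gekona ~ gehona — Deneki k corresponds to Himeka h between vowels (before a back vowel).
Applying these to Deneki 'rogakon':
  rogakon → rohakon   (g→h between vowels (before a back vowel))
  rohakon → rohahon   (k→h between vowels (before a back vowel))
So the Himeka cognate is 'rohahon'.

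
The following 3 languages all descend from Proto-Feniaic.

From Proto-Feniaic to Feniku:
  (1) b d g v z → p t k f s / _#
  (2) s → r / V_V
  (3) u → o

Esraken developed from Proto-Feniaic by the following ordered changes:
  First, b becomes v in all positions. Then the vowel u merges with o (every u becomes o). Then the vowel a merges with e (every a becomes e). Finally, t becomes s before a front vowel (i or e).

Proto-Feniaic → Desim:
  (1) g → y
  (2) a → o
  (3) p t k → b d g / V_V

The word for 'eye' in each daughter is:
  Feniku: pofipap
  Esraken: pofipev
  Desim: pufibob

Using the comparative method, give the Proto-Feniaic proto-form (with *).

Position 2: Feniku has o, Esraken has o, Desim has u. Desim preserves u here (none of its changes turn any other segment into u), so the proto-segment is *u.
Position 5: Feniku has p, Esraken has p, Desim has b. Esraken preserves p here (none of its changes turn any other segment into p), so the proto-segment is *p.
Continuing position by position gives *pufipab; check it forward:
Feniku: *pufipab
  pufipab → pufipap   [final devoicing]
  pufipap (rule 2 does not apply)
  pufipap → pofipap   [vowel merger]
  giving Feniku pofipap.
Esraken: *pufipab
  pufipab → pufipav   [unconditioned shift]
  pufipav → pofipav   [vowel merger]
  pofipav → pofipev   [vowel merger]
  pofipev (rule 4 does not apply)
  giving Esraken pofipev.
Desim: start from *pufipab.
  rule 1: no change — pufipab
  rule 2 (vowel merger): pufipab → pufipob
  rule 3 (intervocalic voicing): pufipob → pufibob
  ⇒ Desim pufibob
No other proto-form is consistent with every reflex, so the reconstruction is *pufipab.

*pufipab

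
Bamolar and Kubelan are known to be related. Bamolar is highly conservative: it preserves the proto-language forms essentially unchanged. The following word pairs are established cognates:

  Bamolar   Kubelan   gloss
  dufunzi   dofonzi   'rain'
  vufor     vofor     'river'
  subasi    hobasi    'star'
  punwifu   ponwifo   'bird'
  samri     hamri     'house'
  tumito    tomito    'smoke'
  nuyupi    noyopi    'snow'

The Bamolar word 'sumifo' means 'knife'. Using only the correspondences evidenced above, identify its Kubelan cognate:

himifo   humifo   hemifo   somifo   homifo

homifo

subasi ~ hobasi — Bamolar s corresponds to Kubelan h word-initially before a back vowel.
tumito ~ tomito — Bamolar u corresponds to Kubelan o after a consonant, before a nasal.
Applying these to Bamolar 'sumifo':
  sumifo → humifo   (s→h word-initially before a back vowel)
  humifo → homifo   (u→o after a consonant, before a nasal)
So the Kubelan cognate is 'homifo'.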